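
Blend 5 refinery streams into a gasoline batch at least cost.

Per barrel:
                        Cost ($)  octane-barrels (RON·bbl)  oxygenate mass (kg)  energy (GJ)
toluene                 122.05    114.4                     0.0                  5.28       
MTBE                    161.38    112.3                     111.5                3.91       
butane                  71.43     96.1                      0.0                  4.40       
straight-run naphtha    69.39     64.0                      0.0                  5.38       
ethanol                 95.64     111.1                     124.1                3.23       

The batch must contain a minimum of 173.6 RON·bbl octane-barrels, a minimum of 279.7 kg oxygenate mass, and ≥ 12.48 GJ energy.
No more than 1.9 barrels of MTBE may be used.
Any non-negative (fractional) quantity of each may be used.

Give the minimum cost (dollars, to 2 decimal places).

Set it up as a linear program. Let x1 = barrels of toluene, x2 = barrels of MTBE, x3 = barrels of butane, x4 = barrels of straight-run naphtha, x5 = barrels of ethanol.
Minimise 122.05x1 + 161.38x2 + 71.43x3 + 69.39x4 + 95.64x5 subject to:
  114.4x1 + 112.3x2 + 96.1x3 + 64x4 + 111.1x5 ≥ 173.6   (octane-barrels)
  111.5x2 + 124.1x5 ≥ 279.7   (oxygenate mass)
  5.28x1 + 3.91x2 + 4.4x3 + 5.38x4 + 3.23x5 ≥ 12.48   (energy)
  x2 ≤ 1.9
  x1, x2, x3, x4, x5 ≥ 0.
At the optimum only straight-run naphtha, ethanol are positive (toluene, MTBE, butane = 0). There the oxygenate mass and energy constraints are tight.
Solving gives x4 = 0.966568, x5 = 2.25383.
Total cost: 69.39·0.966568 + 95.64·2.25383 = 282.6265.

$282.63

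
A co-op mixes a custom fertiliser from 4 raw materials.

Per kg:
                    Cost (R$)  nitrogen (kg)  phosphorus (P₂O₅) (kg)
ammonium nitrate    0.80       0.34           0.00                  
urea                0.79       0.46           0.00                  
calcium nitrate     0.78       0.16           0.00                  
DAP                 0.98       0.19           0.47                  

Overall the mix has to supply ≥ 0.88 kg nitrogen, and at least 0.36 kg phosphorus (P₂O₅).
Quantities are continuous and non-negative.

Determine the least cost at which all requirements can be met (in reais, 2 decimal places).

R$2.01

This is a linear program. Let x1 = kg of ammonium nitrate, x2 = kg of urea, x3 = kg of calcium nitrate, x4 = kg of DAP.
Minimise 0.8x1 + 0.79x2 + 0.78x3 + 0.98x4 s.t.:
  0.34x1 + 0.46x2 + 0.16x3 + 0.19x4 ≥ 0.88   (nitrogen)
  0.47x4 ≥ 0.36   (phosphorus (P₂O₅))
  x1, x2, x3, x4 ≥ 0.
The optimal basis is {urea, DAP}; ammonium nitrate, calcium nitrate drop out. The nitrogen and phosphorus (P₂O₅) requirements are met with equality.
That vertex is x2 = 1.597, x4 = 0.766.
Objective = 0.79·1.597 + 0.98·0.766 = 2.0123.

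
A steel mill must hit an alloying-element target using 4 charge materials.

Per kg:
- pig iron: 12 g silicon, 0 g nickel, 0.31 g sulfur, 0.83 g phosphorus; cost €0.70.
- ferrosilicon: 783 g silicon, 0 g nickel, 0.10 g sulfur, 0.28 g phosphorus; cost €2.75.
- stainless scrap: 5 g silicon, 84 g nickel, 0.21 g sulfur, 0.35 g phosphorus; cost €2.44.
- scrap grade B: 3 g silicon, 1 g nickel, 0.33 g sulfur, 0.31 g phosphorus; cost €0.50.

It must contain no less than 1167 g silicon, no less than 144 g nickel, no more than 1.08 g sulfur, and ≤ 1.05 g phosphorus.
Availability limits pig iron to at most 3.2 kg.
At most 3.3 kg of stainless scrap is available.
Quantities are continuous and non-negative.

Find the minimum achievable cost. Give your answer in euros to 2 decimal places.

€8.25

Let x1 = kg of pig iron, x2 = kg of ferrosilicon, x3 = kg of stainless scrap, x4 = kg of scrap grade B.
min 0.7x1 + 2.75x2 + 2.44x3 + 0.5x4 subject to:
  12x1 + 783x2 + 5x3 + 3x4 ≥ 1167   (silicon)
  84x3 + 1x4 ≥ 144   (nickel)
  0.31x1 + 0.1x2 + 0.21x3 + 0.33x4 ≤ 1.08   (sulfur)
  0.83x1 + 0.28x2 + 0.35x3 + 0.31x4 ≤ 1.05   (phosphorus)
  x1 ≤ 3.2
  x3 ≤ 3.3
  x1, x2, x3, x4 ≥ 0.
The cheapest feasible vertex uses only ferrosilicon, stainless scrap; pig iron, scrap grade B are not used. There the silicon and nickel constraints are tight.
Optimal quantities: ferrosilicon = 1.479 kg, stainless scrap = 1.714 kg.
Cost = 2.75·1.479 + 2.44·1.714 = 8.2494.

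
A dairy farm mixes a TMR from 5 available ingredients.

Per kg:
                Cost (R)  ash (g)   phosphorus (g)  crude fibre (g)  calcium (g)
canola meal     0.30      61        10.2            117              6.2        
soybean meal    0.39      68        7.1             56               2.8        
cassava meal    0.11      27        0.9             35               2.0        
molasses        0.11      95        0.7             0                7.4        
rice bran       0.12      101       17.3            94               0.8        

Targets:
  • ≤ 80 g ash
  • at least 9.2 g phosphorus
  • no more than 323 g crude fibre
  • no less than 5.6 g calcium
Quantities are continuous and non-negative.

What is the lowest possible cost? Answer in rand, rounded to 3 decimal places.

R0.218

Let x1 = kg of canola meal, x2 = kg of soybean meal, x3 = kg of cassava meal, x4 = kg of molasses, x5 = kg of rice bran.
Minimise 0.3x1 + 0.39x2 + 0.11x3 + 0.11x4 + 0.12x5 subject to:
  61x1 + 68x2 + 27x3 + 95x4 + 101x5 ≤ 80   (ash)
  10.2x1 + 7.1x2 + 0.9x3 + 0.7x4 + 17.3x5 ≥ 9.2   (phosphorus)
  117x1 + 56x2 + 35x3 + 94x5 ≤ 323   (crude fibre)
  6.2x1 + 2.8x2 + 2x3 + 7.4x4 + 0.8x5 ≥ 5.6   (calcium)
  x1, x2, x3, x4, x5 ≥ 0.
The cheapest feasible vertex uses only canola meal, molasses, rice bran; soybean meal, cassava meal are not used. Binding constraints: ash, phosphorus, calcium.
That vertex is x1 = 0.5425, x4 = 0.2805, x5 = 0.2006.
Objective = 0.3·0.5425 + 0.11·0.2805 + 0.12·0.2006 = 0.21768.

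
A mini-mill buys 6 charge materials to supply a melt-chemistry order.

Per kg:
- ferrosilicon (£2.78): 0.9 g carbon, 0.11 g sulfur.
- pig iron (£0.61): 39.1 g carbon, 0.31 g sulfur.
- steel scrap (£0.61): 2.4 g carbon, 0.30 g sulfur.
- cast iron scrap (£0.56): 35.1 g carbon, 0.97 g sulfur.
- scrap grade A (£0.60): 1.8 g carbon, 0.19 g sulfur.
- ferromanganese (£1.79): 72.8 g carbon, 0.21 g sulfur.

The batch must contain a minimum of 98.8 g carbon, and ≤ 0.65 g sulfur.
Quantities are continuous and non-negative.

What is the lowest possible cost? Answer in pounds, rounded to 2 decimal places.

Let x1 = kg of ferrosilicon, x2 = kg of pig iron, x3 = kg of steel scrap, x4 = kg of cast iron scrap, x5 = kg of scrap grade A, x6 = kg of ferromanganese.
Minimise 2.78x1 + 0.61x2 + 0.61x3 + 0.56x4 + 0.6x5 + 1.79x6 with:
  0.9x1 + 39.1x2 + 2.4x3 + 35.1x4 + 1.8x5 + 72.8x6 ≥ 98.8   (carbon)
  0.11x1 + 0.31x2 + 0.3x3 + 0.97x4 + 0.19x5 + 0.21x6 ≤ 0.65   (sulfur)
  x1, x2, x3, x4, x5, x6 ≥ 0.
The minimum-cost mix takes nothing from ferrosilicon, steel scrap, cast iron scrap, scrap grade A — only pig iron, ferromanganese. Binding constraints: carbon and sulfur.
That vertex is x2 = 1.851, x6 = 0.3631.
Total cost: 0.61·1.851 + 1.79·0.3631 = 1.7791.

£1.78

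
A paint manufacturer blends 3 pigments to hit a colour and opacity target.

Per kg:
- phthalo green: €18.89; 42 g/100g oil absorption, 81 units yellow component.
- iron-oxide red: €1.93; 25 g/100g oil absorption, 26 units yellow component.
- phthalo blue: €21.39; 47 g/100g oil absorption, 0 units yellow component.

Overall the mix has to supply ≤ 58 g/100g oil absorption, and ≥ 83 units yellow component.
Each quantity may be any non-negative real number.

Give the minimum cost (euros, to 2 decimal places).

€13.99

Let x1 = kg of phthalo green, x2 = kg of iron-oxide red, x3 = kg of phthalo blue.
Minimize 18.89x1 + 1.93x2 + 21.39x3 s.t.:
  42x1 + 25x2 + 47x3 ≤ 58   (oil absorption)
  81x1 + 26x2 ≥ 83   (yellow component)
  x1, x2, x3 ≥ 0.
At the optimum only phthalo green, iron-oxide red are positive (phthalo blue = 0). The oil absorption and yellow component requirements are met with equality.
So phthalo green = 0.6077 kg, iron-oxide red = 1.299 kg.
Total cost: 18.89·0.6077 + 1.93·1.299 = 13.9865.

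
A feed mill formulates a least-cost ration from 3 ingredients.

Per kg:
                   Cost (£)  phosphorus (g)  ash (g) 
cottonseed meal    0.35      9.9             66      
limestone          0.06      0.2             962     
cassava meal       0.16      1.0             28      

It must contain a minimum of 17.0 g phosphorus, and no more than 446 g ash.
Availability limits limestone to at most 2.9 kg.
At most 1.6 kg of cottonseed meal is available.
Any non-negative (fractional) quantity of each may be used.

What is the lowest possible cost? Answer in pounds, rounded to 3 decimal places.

£0.746

Treat it as an LP. Let x1 = kg of cottonseed meal, x2 = kg of limestone, x3 = kg of cassava meal.
Minimise 0.35x1 + 0.06x2 + 0.16x3 with:
  9.9x1 + 0.2x2 + 1x3 ≥ 17   (phosphorus)
  66x1 + 962x2 + 28x3 ≤ 446   (ash)
  x2 ≤ 2.9
  x1 ≤ 1.6
  x1, x2, x3 ≥ 0.
The minimum-cost mix takes nothing from limestone — only cottonseed meal, cassava meal. Binding constraints: phosphorus and the cottonseed meal cap.
That vertex is x1 = 1.6, x3 = 1.16.
Hence cost = 0.35·1.6 + 0.16·1.16 = £0.74560.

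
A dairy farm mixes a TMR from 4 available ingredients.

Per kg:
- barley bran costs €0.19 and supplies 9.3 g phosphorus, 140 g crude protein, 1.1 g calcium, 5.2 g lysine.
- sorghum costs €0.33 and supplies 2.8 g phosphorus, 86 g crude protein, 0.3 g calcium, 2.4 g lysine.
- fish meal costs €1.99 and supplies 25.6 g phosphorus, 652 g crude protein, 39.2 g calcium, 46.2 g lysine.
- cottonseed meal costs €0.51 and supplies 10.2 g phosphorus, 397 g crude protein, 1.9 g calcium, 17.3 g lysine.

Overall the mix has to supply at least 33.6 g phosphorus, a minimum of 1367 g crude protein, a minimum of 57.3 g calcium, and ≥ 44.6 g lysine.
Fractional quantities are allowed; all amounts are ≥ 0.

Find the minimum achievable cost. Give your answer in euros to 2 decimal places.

Let x1 = kg of barley bran, x2 = kg of sorghum, x3 = kg of fish meal, x4 = kg of cottonseed meal.
min 0.19x1 + 0.33x2 + 1.99x3 + 0.51x4 s.t.:
  9.3x1 + 2.8x2 + 25.6x3 + 10.2x4 ≥ 33.6   (phosphorus)
  140x1 + 86x2 + 652x3 + 397x4 ≥ 1367   (crude protein)
  1.1x1 + 0.3x2 + 39.2x3 + 1.9x4 ≥ 57.3   (calcium)
  5.2x1 + 2.4x2 + 46.2x3 + 17.3x4 ≥ 44.6   (lysine)
  x1, x2, x3, x4 ≥ 0.
The cheapest feasible vertex uses only barley bran, fish meal; sorghum, cottonseed meal are not used. There the crude protein and calcium constraints are tight.
Optimal quantities: barley bran = 3.4013 kg, fish meal = 1.3663 kg.
Hence cost = 0.19·3.4013 + 1.99·1.3663 = €3.3652.

€3.37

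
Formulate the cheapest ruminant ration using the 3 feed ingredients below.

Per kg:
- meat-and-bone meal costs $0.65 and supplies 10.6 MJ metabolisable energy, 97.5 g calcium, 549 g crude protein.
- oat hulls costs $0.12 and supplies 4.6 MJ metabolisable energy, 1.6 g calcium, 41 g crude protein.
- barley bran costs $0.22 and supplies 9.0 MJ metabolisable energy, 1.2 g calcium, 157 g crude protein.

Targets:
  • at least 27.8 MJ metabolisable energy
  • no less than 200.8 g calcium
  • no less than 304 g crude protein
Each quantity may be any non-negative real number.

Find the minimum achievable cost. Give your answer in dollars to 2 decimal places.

Treat it as an LP. Let x1 = kg of meat-and-bone meal, x2 = kg of oat hulls, x3 = kg of barley bran.
Minimize 0.65x1 + 0.12x2 + 0.22x3 with:
  10.6x1 + 4.6x2 + 9x3 ≥ 27.8   (metabolisable energy)
  97.5x1 + 1.6x2 + 1.2x3 ≥ 200.8   (calcium)
  549x1 + 41x2 + 157x3 ≥ 304   (crude protein)
  x1, x2, x3 ≥ 0.
The optimal basis is {meat-and-bone meal, barley bran}; oat hulls drops out. There the metabolisable energy and calcium constraints are tight.
So meat-and-bone meal = 2.051 kg, barley bran = 0.673 kg.
Objective = 0.65·2.051 + 0.22·0.673 = 1.4812.

$1.48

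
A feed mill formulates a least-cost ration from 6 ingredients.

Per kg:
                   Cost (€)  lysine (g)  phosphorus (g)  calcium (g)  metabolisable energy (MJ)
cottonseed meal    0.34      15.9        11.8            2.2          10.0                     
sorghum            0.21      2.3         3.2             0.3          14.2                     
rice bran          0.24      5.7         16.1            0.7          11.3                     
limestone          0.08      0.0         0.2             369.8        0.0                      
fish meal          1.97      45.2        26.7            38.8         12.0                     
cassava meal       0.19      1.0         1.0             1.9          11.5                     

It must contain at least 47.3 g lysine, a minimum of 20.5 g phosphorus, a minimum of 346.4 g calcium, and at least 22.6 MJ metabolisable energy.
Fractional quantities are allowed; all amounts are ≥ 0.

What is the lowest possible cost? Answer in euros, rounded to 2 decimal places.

€1.08

Set it up as a linear program. Let x1 = kg of cottonseed meal, x2 = kg of sorghum, x3 = kg of rice bran, x4 = kg of limestone, x5 = kg of fish meal, x6 = kg of cassava meal.
min 0.34x1 + 0.21x2 + 0.24x3 + 0.08x4 + 1.97x5 + 0.19x6 subject to:
  15.9x1 + 2.3x2 + 5.7x3 + 45.2x5 + 1x6 ≥ 47.3   (lysine)
  11.8x1 + 3.2x2 + 16.1x3 + 0.2x4 + 26.7x5 + 1x6 ≥ 20.5   (phosphorus)
  2.2x1 + 0.3x2 + 0.7x3 + 369.8x4 + 38.8x5 + 1.9x6 ≥ 346.4   (calcium)
  10x1 + 14.2x2 + 11.3x3 + 12x5 + 11.5x6 ≥ 22.6   (metabolisable energy)
  x1, x2, x3, x4, x5, x6 ≥ 0.
The optimal basis is {cottonseed meal, limestone}; sorghum, rice bran, fish meal, cassava meal drop out. The lysine and calcium requirements are met with equality.
Optimal quantities: cottonseed meal = 2.9748 kg, limestone = 0.91902 kg.
Cost = 0.34·2.9748 + 0.08·0.91902 = 1.08495.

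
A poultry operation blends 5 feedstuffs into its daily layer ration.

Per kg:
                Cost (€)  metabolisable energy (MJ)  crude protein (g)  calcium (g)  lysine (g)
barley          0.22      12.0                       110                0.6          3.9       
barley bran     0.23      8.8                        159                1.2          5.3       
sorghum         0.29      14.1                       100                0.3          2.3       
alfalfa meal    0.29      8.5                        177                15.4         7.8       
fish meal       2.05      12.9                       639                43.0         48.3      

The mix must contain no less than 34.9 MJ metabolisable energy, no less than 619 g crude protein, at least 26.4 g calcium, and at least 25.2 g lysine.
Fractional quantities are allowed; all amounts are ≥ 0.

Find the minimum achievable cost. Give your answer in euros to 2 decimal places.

Let x1 = kg of barley, x2 = kg of barley bran, x3 = kg of sorghum, x4 = kg of alfalfa meal, x5 = kg of fish meal.
Minimize 0.22x1 + 0.23x2 + 0.29x3 + 0.29x4 + 2.05x5 s.t.:
  12x1 + 8.8x2 + 14.1x3 + 8.5x4 + 12.9x5 ≥ 34.9   (metabolisable energy)
  110x1 + 159x2 + 100x3 + 177x4 + 639x5 ≥ 619   (crude protein)
  0.6x1 + 1.2x2 + 0.3x3 + 15.4x4 + 43x5 ≥ 26.4   (calcium)
  3.9x1 + 5.3x2 + 2.3x3 + 7.8x4 + 48.3x5 ≥ 25.2   (lysine)
  x1, x2, x3, x4, x5 ≥ 0.
The cheapest feasible vertex uses only barley, barley bran, alfalfa meal; sorghum, fish meal are not used. Binding constraints: metabolisable energy, crude protein, lysine.
Solving gives x1 = 0.6187, x2 = 0.874, x4 = 2.328.
Hence cost = 0.22·0.6187 + 0.23·0.874 + 0.29·2.328 = €1.0123.

€1.01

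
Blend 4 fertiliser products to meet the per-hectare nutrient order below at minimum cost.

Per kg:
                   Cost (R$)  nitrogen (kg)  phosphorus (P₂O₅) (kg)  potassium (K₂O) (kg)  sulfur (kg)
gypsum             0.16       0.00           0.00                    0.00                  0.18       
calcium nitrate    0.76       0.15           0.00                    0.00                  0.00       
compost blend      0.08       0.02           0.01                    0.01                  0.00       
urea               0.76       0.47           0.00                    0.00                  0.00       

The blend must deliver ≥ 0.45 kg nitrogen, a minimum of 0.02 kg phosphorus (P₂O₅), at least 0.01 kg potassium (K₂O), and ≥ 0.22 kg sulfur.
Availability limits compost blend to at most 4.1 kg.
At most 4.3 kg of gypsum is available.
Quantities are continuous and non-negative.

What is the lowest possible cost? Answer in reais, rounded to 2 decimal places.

R$1.02

This is a linear program. Let x1 = kg of gypsum, x2 = kg of calcium nitrate, x3 = kg of compost blend, x4 = kg of urea.
Minimize 0.16x1 + 0.76x2 + 0.08x3 + 0.76x4 subject to:
  0.15x2 + 0.02x3 + 0.47x4 ≥ 0.45   (nitrogen)
  0.01x3 ≥ 0.02   (phosphorus (P₂O₅))
  0.01x3 ≥ 0.01   (potassium (K₂O))
  0.18x1 ≥ 0.22   (sulfur)
  x3 ≤ 4.1
  x1 ≤ 4.3
  x1, x2, x3, x4 ≥ 0.
The cheapest feasible vertex uses only gypsum, compost blend, urea; calcium nitrate is not used. Binding constraints: nitrogen, phosphorus (P₂O₅), sulfur.
Solving gives x1 = 1.222, x3 = 2, x4 = 0.8723.
Objective = 0.16·1.222 + 0.08·2 + 0.76·0.8723 = 1.0185.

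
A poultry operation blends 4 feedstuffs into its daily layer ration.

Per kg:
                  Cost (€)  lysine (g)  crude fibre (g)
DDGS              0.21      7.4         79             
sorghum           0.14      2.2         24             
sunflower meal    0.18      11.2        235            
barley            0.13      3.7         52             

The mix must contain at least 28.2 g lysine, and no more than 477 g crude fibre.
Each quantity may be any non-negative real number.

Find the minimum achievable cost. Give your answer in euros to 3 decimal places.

This is a linear program. Let x1 = kg of DDGS, x2 = kg of sorghum, x3 = kg of sunflower meal, x4 = kg of barley.
Minimize 0.21x1 + 0.14x2 + 0.18x3 + 0.13x4 s.t.:
  7.4x1 + 2.2x2 + 11.2x3 + 3.7x4 ≥ 28.2   (lysine)
  79x1 + 24x2 + 235x3 + 52x4 ≤ 477   (crude fibre)
  x1, x2, x3, x4 ≥ 0.
The minimum-cost mix takes nothing from sorghum, barley — only DDGS, sunflower meal. There the lysine and crude fibre constraints are tight.
Optimal quantities: DDGS = 1.504 kg, sunflower meal = 1.524 kg.
Cost = 0.21·1.504 + 0.18·1.524 = 0.59016.

€0.590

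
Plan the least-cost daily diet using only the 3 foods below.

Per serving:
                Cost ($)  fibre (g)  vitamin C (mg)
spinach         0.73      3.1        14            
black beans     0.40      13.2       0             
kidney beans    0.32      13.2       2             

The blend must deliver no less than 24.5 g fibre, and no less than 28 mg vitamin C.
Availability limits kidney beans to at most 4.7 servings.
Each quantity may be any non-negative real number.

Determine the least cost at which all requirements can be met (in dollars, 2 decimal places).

$1.77

Let x1 = servings of spinach, x2 = servings of black beans, x3 = servings of kidney beans.
Minimise 0.73x1 + 0.4x2 + 0.32x3 with:
  3.1x1 + 13.2x2 + 13.2x3 ≥ 24.5   (fibre)
  14x1 + 2x3 ≥ 28   (vitamin C)
  x3 ≤ 4.7
  x1, x2, x3 ≥ 0.
The optimal basis is {spinach, kidney beans}; black beans drops out. Binding constraints: fibre and vitamin C.
That vertex is x1 = 1.795, x3 = 1.434.
Cost = 0.73·1.795 + 0.32·1.434 = 1.7692.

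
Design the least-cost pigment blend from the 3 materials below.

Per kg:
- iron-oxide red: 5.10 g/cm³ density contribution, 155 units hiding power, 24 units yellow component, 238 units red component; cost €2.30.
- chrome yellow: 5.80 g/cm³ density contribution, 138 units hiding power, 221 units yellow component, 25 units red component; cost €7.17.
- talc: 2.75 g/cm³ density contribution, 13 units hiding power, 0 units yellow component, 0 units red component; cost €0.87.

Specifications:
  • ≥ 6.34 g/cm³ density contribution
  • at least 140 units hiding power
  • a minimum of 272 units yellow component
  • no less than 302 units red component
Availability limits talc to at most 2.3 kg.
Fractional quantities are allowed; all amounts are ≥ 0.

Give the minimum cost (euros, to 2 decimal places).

Let x1 = kg of iron-oxide red, x2 = kg of chrome yellow, x3 = kg of talc.
Minimize 2.3x1 + 7.17x2 + 0.87x3 subject to:
  5.1x1 + 5.8x2 + 2.75x3 ≥ 6.34   (density contribution)
  155x1 + 138x2 + 13x3 ≥ 140   (hiding power)
  24x1 + 221x2 ≥ 272   (yellow component)
  238x1 + 25x2 ≥ 302   (red component)
  x3 ≤ 2.3
  x1, x2, x3 ≥ 0.
The optimal basis is {iron-oxide red, chrome yellow}; talc drops out. There the yellow component and red component constraints are tight.
So iron-oxide red = 1.153 kg, chrome yellow = 1.106 kg.
Hence cost = 2.3·1.153 + 7.17·1.106 = €10.5819.

€10.58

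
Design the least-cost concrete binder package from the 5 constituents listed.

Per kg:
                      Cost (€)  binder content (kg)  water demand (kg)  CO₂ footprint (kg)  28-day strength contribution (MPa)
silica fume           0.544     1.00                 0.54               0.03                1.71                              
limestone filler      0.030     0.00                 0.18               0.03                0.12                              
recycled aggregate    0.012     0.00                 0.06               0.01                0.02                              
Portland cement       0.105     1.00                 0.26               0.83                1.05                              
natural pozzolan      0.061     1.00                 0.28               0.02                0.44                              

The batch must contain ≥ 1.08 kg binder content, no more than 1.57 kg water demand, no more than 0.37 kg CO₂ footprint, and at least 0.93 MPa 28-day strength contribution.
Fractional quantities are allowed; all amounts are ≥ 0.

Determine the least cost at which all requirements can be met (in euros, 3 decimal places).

This is a linear program. Let x1 = kg of silica fume, x2 = kg of limestone filler, x3 = kg of recycled aggregate, x4 = kg of Portland cement, x5 = kg of natural pozzolan.
Minimise 0.544x1 + 0.03x2 + 0.012x3 + 0.105x4 + 0.061x5 with:
  1x1 + 1x4 + 1x5 ≥ 1.08   (binder content)
  0.54x1 + 0.18x2 + 0.06x3 + 0.26x4 + 0.28x5 ≤ 1.57   (water demand)
  0.03x1 + 0.03x2 + 0.01x3 + 0.83x4 + 0.02x5 ≤ 0.37   (CO₂ footprint)
  1.71x1 + 0.12x2 + 0.02x3 + 1.05x4 + 0.44x5 ≥ 0.93   (28-day strength contribution)
  x1, x2, x3, x4, x5 ≥ 0.
The minimum-cost mix takes nothing from silica fume, limestone filler, recycled aggregate — only Portland cement, natural pozzolan. There the CO₂ footprint and 28-day strength contribution constraints are tight.
That vertex is x4 = 0.4189, x5 = 1.114.
Total cost: 0.105·0.4189 + 0.061·1.114 = 0.11194.

€0.112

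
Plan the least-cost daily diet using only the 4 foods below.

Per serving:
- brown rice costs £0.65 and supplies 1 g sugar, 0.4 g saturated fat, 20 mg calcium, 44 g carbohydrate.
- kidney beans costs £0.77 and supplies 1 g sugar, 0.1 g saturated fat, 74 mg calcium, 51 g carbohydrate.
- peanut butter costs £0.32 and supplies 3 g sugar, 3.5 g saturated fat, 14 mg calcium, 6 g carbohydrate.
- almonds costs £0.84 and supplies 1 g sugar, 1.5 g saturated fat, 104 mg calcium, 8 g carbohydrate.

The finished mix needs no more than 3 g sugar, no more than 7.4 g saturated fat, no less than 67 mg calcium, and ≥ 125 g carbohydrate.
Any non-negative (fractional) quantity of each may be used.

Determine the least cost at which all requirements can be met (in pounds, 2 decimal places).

£1.85

Set it up as a linear program. Let x1 = servings of brown rice, x2 = servings of kidney beans, x3 = servings of peanut butter, x4 = servings of almonds.
min 0.65x1 + 0.77x2 + 0.32x3 + 0.84x4 subject to:
  1x1 + 1x2 + 3x3 + 1x4 ≤ 3   (sugar)
  0.4x1 + 0.1x2 + 3.5x3 + 1.5x4 ≤ 7.4   (saturated fat)
  20x1 + 74x2 + 14x3 + 104x4 ≥ 67   (calcium)
  44x1 + 51x2 + 6x3 + 8x4 ≥ 125   (carbohydrate)
  x1, x2, x3, x4 ≥ 0.
The cheapest feasible vertex uses only brown rice, kidney beans; peanut butter, almonds are not used. There the calcium and carbohydrate constraints are tight.
Optimal quantities: brown rice = 2.609 servings, kidney beans = 0.2004 servings.
Total cost: 0.65·2.609 + 0.77·0.2004 = 1.8502.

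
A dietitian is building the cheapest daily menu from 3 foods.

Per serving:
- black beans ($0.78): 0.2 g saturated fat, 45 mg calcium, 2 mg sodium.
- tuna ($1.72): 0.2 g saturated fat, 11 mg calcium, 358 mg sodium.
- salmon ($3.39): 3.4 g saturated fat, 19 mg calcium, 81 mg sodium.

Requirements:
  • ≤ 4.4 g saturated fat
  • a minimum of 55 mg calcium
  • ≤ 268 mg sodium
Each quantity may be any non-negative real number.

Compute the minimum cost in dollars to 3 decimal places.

Let x1 = servings of black beans, x2 = servings of tuna, x3 = servings of salmon.
min 0.78x1 + 1.72x2 + 3.39x3 s.t.:
  0.2x1 + 0.2x2 + 3.4x3 ≤ 4.4   (saturated fat)
  45x1 + 11x2 + 19x3 ≥ 55   (calcium)
  2x1 + 358x2 + 81x3 ≤ 268   (sodium)
  x1, x2, x3 ≥ 0.
The optimal basis is {black beans}; tuna, salmon drop out. Binding constraint: calcium.
Optimal quantities: black beans = 1.222 servings.
Total cost: 0.78·1.222 = 0.95316.

$0.953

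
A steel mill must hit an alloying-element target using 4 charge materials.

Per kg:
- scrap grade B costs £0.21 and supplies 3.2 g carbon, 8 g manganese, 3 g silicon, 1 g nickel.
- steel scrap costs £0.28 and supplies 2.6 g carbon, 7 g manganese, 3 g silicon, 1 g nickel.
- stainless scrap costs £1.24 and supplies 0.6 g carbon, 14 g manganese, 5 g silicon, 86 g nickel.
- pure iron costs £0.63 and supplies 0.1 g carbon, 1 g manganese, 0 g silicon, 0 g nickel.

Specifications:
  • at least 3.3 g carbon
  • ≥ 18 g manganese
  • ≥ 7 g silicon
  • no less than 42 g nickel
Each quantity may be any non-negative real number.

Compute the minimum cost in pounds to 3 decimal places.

This is a linear program. Let x1 = kg of scrap grade B, x2 = kg of steel scrap, x3 = kg of stainless scrap, x4 = kg of pure iron.
min 0.21x1 + 0.28x2 + 1.24x3 + 0.63x4 with:
  3.2x1 + 2.6x2 + 0.6x3 + 0.1x4 ≥ 3.3   (carbon)
  8x1 + 7x2 + 14x3 + 1x4 ≥ 18   (manganese)
  3x1 + 3x2 + 5x3 ≥ 7   (silicon)
  1x1 + 1x2 + 86x3 ≥ 42   (nickel)
  x1, x2, x3, x4 ≥ 0.
The cheapest feasible vertex uses only scrap grade B, stainless scrap; steel scrap, pure iron are not used. There the silicon and nickel constraints are tight.
Solving gives x1 = 1.549, x3 = 0.4704.
Objective = 0.21·1.549 + 1.24·0.4704 = 0.90859.

£0.909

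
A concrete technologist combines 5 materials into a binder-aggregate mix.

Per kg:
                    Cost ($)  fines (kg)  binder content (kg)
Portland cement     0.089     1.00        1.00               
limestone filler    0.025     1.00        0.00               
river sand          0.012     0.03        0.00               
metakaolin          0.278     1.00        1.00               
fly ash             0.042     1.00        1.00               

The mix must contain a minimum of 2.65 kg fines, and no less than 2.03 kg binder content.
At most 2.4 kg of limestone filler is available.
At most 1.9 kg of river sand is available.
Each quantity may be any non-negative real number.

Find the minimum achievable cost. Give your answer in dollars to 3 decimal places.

Treat it as an LP. Let x1 = kg of Portland cement, x2 = kg of limestone filler, x3 = kg of river sand, x4 = kg of metakaolin, x5 = kg of fly ash.
Minimise 0.089x1 + 0.025x2 + 0.012x3 + 0.278x4 + 0.042x5 with:
  1x1 + 1x2 + 0.03x3 + 1x4 + 1x5 ≥ 2.65   (fines)
  1x1 + 1x4 + 1x5 ≥ 2.03   (binder content)
  x2 ≤ 2.4
  x3 ≤ 1.9
  x1, x2, x3, x4, x5 ≥ 0.
At the optimum only limestone filler, fly ash are positive (Portland cement, river sand, metakaolin = 0). There the fines and binder content constraints are tight.
So limestone filler = 0.62 kg, fly ash = 2.03 kg.
Hence cost = 0.025·0.62 + 0.042·2.03 = $0.10076.

$0.101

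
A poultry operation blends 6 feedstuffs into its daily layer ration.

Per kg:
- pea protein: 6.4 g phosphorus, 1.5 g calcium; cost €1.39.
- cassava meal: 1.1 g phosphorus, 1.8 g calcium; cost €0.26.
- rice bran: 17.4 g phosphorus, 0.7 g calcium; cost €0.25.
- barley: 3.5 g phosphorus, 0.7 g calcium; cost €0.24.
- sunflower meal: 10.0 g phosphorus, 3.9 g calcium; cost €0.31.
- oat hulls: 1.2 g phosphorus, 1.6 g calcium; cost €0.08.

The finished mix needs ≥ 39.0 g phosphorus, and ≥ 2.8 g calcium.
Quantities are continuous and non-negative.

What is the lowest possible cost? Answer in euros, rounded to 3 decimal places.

Set it up as a linear program. Let x1 = kg of pea protein, x2 = kg of cassava meal, x3 = kg of rice bran, x4 = kg of barley, x5 = kg of sunflower meal, x6 = kg of oat hulls.
min 1.39x1 + 0.26x2 + 0.25x3 + 0.24x4 + 0.31x5 + 0.08x6 with:
  6.4x1 + 1.1x2 + 17.4x3 + 3.5x4 + 10x5 + 1.2x6 ≥ 39   (phosphorus)
  1.5x1 + 1.8x2 + 0.7x3 + 0.7x4 + 3.9x5 + 1.6x6 ≥ 2.8   (calcium)
  x1, x2, x3, x4, x5, x6 ≥ 0.
At the optimum only rice bran, oat hulls are positive (pea protein, cassava meal, barley, sunflower meal = 0). Binding constraints: phosphorus and calcium.
So rice bran = 2.187 kg, oat hulls = 0.7933 kg.
Objective = 0.25·2.187 + 0.08·0.7933 = 0.61021.

€0.610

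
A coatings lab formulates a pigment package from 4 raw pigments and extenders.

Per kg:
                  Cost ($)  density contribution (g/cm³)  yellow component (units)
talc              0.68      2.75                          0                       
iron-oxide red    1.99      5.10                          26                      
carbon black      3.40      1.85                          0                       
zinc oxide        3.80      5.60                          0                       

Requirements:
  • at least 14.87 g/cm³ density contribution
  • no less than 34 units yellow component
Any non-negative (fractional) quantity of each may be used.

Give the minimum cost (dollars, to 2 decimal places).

$4.63

Let x1 = kg of talc, x2 = kg of iron-oxide red, x3 = kg of carbon black, x4 = kg of zinc oxide.
Minimise 0.68x1 + 1.99x2 + 3.4x3 + 3.8x4 subject to:
  2.75x1 + 5.1x2 + 1.85x3 + 5.6x4 ≥ 14.87   (density contribution)
  26x2 ≥ 34   (yellow component)
  x1, x2, x3, x4 ≥ 0.
At the optimum only talc, iron-oxide red are positive (carbon black, zinc oxide = 0). The density contribution and yellow component requirements are met with equality.
That vertex is x1 = 2.982, x2 = 1.308.
Objective = 0.68·2.982 + 1.99·1.308 = 4.6307.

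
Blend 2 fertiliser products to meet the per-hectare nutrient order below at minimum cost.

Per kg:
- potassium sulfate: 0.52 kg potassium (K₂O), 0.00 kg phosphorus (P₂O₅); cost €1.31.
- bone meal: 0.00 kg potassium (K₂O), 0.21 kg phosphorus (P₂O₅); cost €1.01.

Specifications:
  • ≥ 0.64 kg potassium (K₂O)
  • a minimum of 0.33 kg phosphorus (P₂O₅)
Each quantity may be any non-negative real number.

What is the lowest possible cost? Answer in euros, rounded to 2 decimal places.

Let x1 = kg of potassium sulfate, x2 = kg of bone meal.
Minimize 1.31x1 + 1.01x2 with:
  0.52x1 ≥ 0.64   (potassium (K₂O))
  0.21x2 ≥ 0.33   (phosphorus (P₂O₅))
  x1, x2 ≥ 0.
Both inputs are positive at the optimum. The potassium (K₂O) and phosphorus (P₂O₅) requirements are met with equality.
Solving gives x1 = 1.231, x2 = 1.571.
Hence cost = 1.31·1.231 + 1.01·1.571 = €3.1993.

€3.20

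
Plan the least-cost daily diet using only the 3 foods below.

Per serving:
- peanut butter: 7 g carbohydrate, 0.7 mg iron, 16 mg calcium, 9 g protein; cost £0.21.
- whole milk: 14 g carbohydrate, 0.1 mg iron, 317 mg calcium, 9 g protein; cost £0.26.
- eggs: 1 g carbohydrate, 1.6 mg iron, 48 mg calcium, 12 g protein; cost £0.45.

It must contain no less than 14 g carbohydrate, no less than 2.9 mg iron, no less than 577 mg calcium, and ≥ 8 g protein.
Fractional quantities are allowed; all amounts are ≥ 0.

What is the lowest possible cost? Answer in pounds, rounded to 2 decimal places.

£1.18

Treat it as an LP. Let x1 = servings of peanut butter, x2 = servings of whole milk, x3 = servings of eggs.
Minimise 0.21x1 + 0.26x2 + 0.45x3 s.t.:
  7x1 + 14x2 + 1x3 ≥ 14   (carbohydrate)
  0.7x1 + 0.1x2 + 1.6x3 ≥ 2.9   (iron)
  16x1 + 317x2 + 48x3 ≥ 577   (calcium)
  9x1 + 9x2 + 12x3 ≥ 8   (protein)
  x1, x2, x3 ≥ 0.
At the optimum only whole milk, eggs are positive (peanut butter = 0). The iron and calcium requirements are met with equality.
Optimal quantities: whole milk = 1.561 servings, eggs = 1.715 servings.
Hence cost = 0.26·1.561 + 0.45·1.715 = £1.1776.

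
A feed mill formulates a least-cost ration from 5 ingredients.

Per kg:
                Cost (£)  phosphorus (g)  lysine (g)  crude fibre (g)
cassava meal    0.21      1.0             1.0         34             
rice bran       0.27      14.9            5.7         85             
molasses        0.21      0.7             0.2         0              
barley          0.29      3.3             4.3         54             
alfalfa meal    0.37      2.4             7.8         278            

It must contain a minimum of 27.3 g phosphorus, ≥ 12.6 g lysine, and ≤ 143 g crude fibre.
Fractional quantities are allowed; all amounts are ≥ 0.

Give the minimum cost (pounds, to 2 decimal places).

This is a linear program. Let x1 = kg of cassava meal, x2 = kg of rice bran, x3 = kg of molasses, x4 = kg of barley, x5 = kg of alfalfa meal.
Minimise 0.21x1 + 0.27x2 + 0.21x3 + 0.29x4 + 0.37x5 subject to:
  1x1 + 14.9x2 + 0.7x3 + 3.3x4 + 2.4x5 ≥ 27.3   (phosphorus)
  1x1 + 5.7x2 + 0.2x3 + 4.3x4 + 7.8x5 ≥ 12.6   (lysine)
  34x1 + 85x2 + 54x4 + 278x5 ≤ 143   (crude fibre)
  x1, x2, x3, x4, x5 ≥ 0.
The optimal basis is {rice bran, molasses, barley}; cassava meal, alfalfa meal drop out. The phosphorus, lysine, crude fibre requirements are met with equality.
Solving gives x2 = 1.065, x3 = 11.75, x4 = 0.9722.
Hence cost = 0.27·1.065 + 0.21·11.75 + 0.29·0.9722 = £3.0370.

£3.04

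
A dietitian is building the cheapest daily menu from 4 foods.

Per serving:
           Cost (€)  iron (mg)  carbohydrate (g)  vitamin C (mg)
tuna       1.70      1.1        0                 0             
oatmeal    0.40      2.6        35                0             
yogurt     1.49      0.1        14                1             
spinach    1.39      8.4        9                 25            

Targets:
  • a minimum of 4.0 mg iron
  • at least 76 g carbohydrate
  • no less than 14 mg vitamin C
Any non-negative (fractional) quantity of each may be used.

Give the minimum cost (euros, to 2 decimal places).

€1.59

Let x1 = servings of tuna, x2 = servings of oatmeal, x3 = servings of yogurt, x4 = servings of spinach.
min 1.7x1 + 0.4x2 + 1.49x3 + 1.39x4 with:
  1.1x1 + 2.6x2 + 0.1x3 + 8.4x4 ≥ 4   (iron)
  35x2 + 14x3 + 9x4 ≥ 76   (carbohydrate)
  1x3 + 25x4 ≥ 14   (vitamin C)
  x1, x2, x3, x4 ≥ 0.
The minimum-cost mix takes nothing from tuna, yogurt — only oatmeal, spinach. Binding constraints: carbohydrate and vitamin C.
That vertex is x2 = 2.027, x4 = 0.56.
Total cost: 0.4·2.027 + 1.39·0.56 = 1.5892.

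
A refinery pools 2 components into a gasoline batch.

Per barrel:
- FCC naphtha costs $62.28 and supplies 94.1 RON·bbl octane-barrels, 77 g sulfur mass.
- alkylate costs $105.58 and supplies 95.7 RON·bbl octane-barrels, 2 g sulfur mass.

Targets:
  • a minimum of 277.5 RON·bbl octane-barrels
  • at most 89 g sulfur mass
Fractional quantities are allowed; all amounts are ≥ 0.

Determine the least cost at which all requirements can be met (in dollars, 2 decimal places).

$260.09

Let x1 = barrels of FCC naphtha, x2 = barrels of alkylate.
min 62.28x1 + 105.58x2 subject to:
  94.1x1 + 95.7x2 ≥ 277.5   (octane-barrels)
  77x1 + 2x2 ≤ 89   (sulfur mass)
  x1, x2 ≥ 0.
Both inputs are positive at the optimum. There the octane-barrels and sulfur mass constraints are tight.
Solving gives x1 = 1.1088, x2 = 1.8094.
Cost = 62.28·1.1088 + 105.58·1.8094 = 260.0925.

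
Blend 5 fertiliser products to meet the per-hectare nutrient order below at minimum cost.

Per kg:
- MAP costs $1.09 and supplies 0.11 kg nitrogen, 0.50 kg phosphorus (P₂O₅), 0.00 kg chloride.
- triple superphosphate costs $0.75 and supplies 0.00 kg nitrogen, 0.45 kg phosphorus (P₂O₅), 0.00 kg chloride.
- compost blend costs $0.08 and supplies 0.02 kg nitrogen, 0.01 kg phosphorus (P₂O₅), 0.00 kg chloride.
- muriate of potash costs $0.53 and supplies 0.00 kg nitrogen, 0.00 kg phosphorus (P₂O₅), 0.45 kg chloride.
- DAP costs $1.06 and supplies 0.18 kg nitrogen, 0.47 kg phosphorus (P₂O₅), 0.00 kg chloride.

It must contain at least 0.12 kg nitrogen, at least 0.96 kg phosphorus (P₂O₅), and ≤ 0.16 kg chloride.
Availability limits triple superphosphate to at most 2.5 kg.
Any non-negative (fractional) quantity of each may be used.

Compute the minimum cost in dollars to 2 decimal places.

$1.78

Set it up as a linear program. Let x1 = kg of MAP, x2 = kg of triple superphosphate, x3 = kg of compost blend, x4 = kg of muriate of potash, x5 = kg of DAP.
Minimize 1.09x1 + 0.75x2 + 0.08x3 + 0.53x4 + 1.06x5 with:
  0.11x1 + 0.02x3 + 0.18x5 ≥ 0.12   (nitrogen)
  0.5x1 + 0.45x2 + 0.01x3 + 0.47x5 ≥ 0.96   (phosphorus (P₂O₅))
  0.45x4 ≤ 0.16   (chloride)
  x2 ≤ 2.5
  x1, x2, x3, x4, x5 ≥ 0.
The optimal basis is {triple superphosphate, DAP}; MAP, compost blend, muriate of potash drop out. The nitrogen and phosphorus (P₂O₅) requirements are met with equality.
So triple superphosphate = 1.437 kg, DAP = 0.6667 kg.
Hence cost = 0.75·1.437 + 1.06·0.6667 = $1.7845.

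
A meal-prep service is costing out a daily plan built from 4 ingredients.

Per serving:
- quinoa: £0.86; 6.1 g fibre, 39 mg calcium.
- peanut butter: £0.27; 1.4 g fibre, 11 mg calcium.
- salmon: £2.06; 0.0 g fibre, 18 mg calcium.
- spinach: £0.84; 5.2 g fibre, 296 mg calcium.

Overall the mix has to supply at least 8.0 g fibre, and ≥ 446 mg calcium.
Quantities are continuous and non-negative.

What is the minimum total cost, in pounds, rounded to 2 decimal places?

£1.29

This is a linear program. Let x1 = servings of quinoa, x2 = servings of peanut butter, x3 = servings of salmon, x4 = servings of spinach.
Minimize 0.86x1 + 0.27x2 + 2.06x3 + 0.84x4 s.t.:
  6.1x1 + 1.4x2 + 5.2x4 ≥ 8   (fibre)
  39x1 + 11x2 + 18x3 + 296x4 ≥ 446   (calcium)
  x1, x2, x3, x4 ≥ 0.
The cheapest feasible vertex uses only quinoa, spinach; peanut butter, salmon are not used. There the fibre and calcium constraints are tight.
That vertex is x1 = 0.03045, x4 = 1.503.
Cost = 0.86·0.03045 + 0.84·1.503 = 1.2887.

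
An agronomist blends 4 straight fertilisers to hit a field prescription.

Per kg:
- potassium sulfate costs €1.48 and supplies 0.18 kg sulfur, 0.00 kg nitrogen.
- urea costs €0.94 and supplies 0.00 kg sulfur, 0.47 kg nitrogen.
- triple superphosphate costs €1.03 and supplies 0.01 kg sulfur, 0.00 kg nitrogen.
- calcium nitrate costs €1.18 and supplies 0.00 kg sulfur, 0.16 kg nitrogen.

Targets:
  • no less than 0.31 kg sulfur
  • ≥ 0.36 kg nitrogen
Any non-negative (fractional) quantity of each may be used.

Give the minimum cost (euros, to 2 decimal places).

€3.27

Treat it as an LP. Let x1 = kg of potassium sulfate, x2 = kg of urea, x3 = kg of triple superphosphate, x4 = kg of calcium nitrate.
Minimize 1.48x1 + 0.94x2 + 1.03x3 + 1.18x4 subject to:
  0.18x1 + 0.01x3 ≥ 0.31   (sulfur)
  0.47x2 + 0.16x4 ≥ 0.36   (nitrogen)
  x1, x2, x3, x4 ≥ 0.
The optimal basis is {potassium sulfate, urea}; triple superphosphate, calcium nitrate drop out. There the sulfur and nitrogen constraints are tight.
So potassium sulfate = 1.722 kg, urea = 0.766 kg.
Total cost: 1.48·1.722 + 0.94·0.766 = 3.2686.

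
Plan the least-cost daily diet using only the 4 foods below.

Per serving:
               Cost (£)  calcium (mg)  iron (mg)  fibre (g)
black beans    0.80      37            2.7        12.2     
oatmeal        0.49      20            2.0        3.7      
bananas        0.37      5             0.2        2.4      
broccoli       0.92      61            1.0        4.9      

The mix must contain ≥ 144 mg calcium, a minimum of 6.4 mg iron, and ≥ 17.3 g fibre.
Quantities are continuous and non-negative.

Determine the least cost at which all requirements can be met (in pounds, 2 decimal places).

£2.63

Set it up as a linear program. Let x1 = servings of black beans, x2 = servings of oatmeal, x3 = servings of bananas, x4 = servings of broccoli.
min 0.8x1 + 0.49x2 + 0.37x3 + 0.92x4 s.t.:
  37x1 + 20x2 + 5x3 + 61x4 ≥ 144   (calcium)
  2.7x1 + 2x2 + 0.2x3 + 1x4 ≥ 6.4   (iron)
  12.2x1 + 3.7x2 + 2.4x3 + 4.9x4 ≥ 17.3   (fibre)
  x1, x2, x3, x4 ≥ 0.
At the optimum only black beans, oatmeal, broccoli are positive (bananas = 0). There the calcium, iron, fibre constraints are tight.
Optimal quantities: black beans = 0.1023 servings, oatmeal = 2.288 servings, broccoli = 1.549 servings.
Cost = 0.8·0.1023 + 0.49·2.288 + 0.92·1.549 = 2.6280.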